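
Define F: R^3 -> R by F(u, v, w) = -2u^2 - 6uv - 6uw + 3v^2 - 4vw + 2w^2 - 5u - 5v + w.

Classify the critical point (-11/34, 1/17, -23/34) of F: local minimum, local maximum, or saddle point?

saddle point

The Hessian is constant: H = [[-4, -6, -6], [-6, 6, -4], [-6, -4, 4]].
Leading principal minors: Δ₁ = -4, Δ₂ = -60, Δ₃ = -680.
The minors fit neither the all-positive nor the alternating-sign pattern, so H is indefinite: a saddle point.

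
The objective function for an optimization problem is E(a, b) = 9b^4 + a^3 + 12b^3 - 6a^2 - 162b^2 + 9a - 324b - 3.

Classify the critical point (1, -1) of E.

local maximum

The mixed partial ∂²E/∂a∂b is 0, so the Hessian at any point is diag(E_aa, E_bb) = diag(6(a - 2), 36(3b^2 + 2b - 9)).
At (1, -1): H = diag(-6, -288).
Both eigenvalues are negative, so H is negative definite: a local maximum.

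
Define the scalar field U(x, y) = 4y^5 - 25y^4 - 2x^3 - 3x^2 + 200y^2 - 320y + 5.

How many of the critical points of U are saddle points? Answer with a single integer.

4

U separates as a function of x plus a function of y, so ∇U=0 decouples.
∂U/∂x = -6x(x + 1) = 0 at x ∈ {-1, 0}; ∂U/∂y = 20(y - 4)(y - 2)(y - 1)(y + 2) = 0 at y ∈ {-2, 1, 2, 4}.
The Hessian is diagonal: diag(U_xx, U_yy). Second derivatives: U_xx(-1)=6, U_xx(0)=-6; U_yy(-2)=-1440, U_yy(1)=180, U_yy(2)=-160, U_yy(4)=720.
Saddle points occur where the two diagonal entries have opposite signs: (-1, -2), (-1, 2), (0, 1), (0, 4). Count: 4.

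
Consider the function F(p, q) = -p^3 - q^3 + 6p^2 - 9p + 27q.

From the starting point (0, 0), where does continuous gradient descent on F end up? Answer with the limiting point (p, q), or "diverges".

(1, -3)

F is separable, so gradient descent decouples: p follows -∂F/∂p, q follows -∂F/∂q.
∂F/∂p = -3(p - 3)(p - 1); at p=0 this is -9, so p increases.
∂F/∂q = -3(q - 3)(q + 3); at q=0 this is 27, so q decreases.
p converges to its nearest critical value 1 (a local min of the p-part); q converges to -3. The iterate converges to (1, -3).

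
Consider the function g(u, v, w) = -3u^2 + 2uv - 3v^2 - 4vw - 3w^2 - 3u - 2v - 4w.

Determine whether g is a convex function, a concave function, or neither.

concave

g is quadratic, so its Hessian is the constant matrix H = [[-6, 2, 0], [2, -6, -4], [0, -4, -6]].
Leading principal minors: -6, 32, -96.
Signs alternate −, +, − ⇒ H ≺ 0 ⇒ concave.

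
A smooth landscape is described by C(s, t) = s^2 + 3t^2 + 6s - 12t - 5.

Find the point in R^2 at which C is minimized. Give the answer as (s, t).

C(s,t) separates as P(s) + Q(t) − 5, so its minimum is min P + min Q − 5.
P'(s) = 2s + 6 vanishes at s ∈ {-3}; Q'(t) = 6(t - 2) vanishes at t ∈ {2}.
Local minima of P (where P''>0): P(-3)=-9. Local minima of Q: Q(2)=-12.
So the global minimum of C is P(-3) + Q(2) − 5 = -9 − 12 − 5 = -26, attained at (-3, 2).

(-3, 2)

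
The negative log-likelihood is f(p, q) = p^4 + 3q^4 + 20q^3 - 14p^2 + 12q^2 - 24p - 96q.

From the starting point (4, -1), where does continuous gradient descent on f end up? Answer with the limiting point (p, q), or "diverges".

f is separable, so gradient descent decouples: p follows -∂f/∂p, q follows -∂f/∂q.
∂f/∂p = 4(p - 3)(p + 1)(p + 2); at p=4 this is 120, so p decreases.
∂f/∂q = 12(q - 1)(q + 2)(q + 4); at q=-1 this is -72, so q increases.
p converges to its nearest critical value 3 (a local min of the p-part); q converges to 1. The iterate converges to (3, 1).

(3, 1)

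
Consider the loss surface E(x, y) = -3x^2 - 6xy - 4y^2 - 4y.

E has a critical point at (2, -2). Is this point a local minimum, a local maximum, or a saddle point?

local maximum

The Hessian of E is constant: H = [[-6, -6], [-6, -8]].
det(H) = (-6)·(-8) − (-6)² = 12.
det(H) > 0 and tr(H) = -14 < 0, so H is negative definite and the point is a local maximum.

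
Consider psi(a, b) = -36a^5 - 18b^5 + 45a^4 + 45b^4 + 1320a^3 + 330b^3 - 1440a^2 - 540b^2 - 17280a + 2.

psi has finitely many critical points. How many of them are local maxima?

psi separates as a function of a plus a function of b, so ∇psi=0 decouples.
∂psi/∂a = -180(a - 4)(a - 3)(a + 2)(a + 4) = 0 at a ∈ {-4, -2, 3, 4}; ∂psi/∂b = -90b(b - 4)(b - 1)(b + 3) = 0 at b ∈ {-3, 0, 1, 4}.
The Hessian is diagonal: diag(psi_aa, psi_bb). Second derivatives: psi_aa(-4)=20160, psi_aa(-2)=-10800, psi_aa(3)=6300, psi_aa(4)=-8640; psi_bb(-3)=7560, psi_bb(0)=-1080, psi_bb(1)=1080, psi_bb(4)=-7560.
Local maxima occur where both diagonal entries negative: (-2, 0), (-2, 4), (4, 0), (4, 4). Count: 4.

4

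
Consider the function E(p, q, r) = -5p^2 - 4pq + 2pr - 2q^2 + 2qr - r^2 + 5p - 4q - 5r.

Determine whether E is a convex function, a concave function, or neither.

E is quadratic, so its Hessian is the constant matrix H = [[-10, -4, 2], [-4, -4, 2], [2, 2, -2]].
Leading principal minors: -10, 24, -24.
Signs alternate −, +, − ⇒ H ≺ 0 ⇒ concave.

concave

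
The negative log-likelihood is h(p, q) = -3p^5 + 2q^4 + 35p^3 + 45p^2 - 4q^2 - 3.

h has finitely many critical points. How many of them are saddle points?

6

h separates as a function of p plus a function of q, so ∇h=0 decouples.
∂h/∂p = -15p(p - 3)(p + 1)(p + 2) = 0 at p ∈ {-2, -1, 0, 3}; ∂h/∂q = 8q(q - 1)(q + 1) = 0 at q ∈ {-1, 0, 1}.
The Hessian is diagonal: diag(h_pp, h_qq). Second derivatives: h_pp(-2)=150, h_pp(-1)=-60, h_pp(0)=90, h_pp(3)=-900; h_qq(-1)=16, h_qq(0)=-8, h_qq(1)=16.
Saddle points occur where the two diagonal entries have opposite signs: (-2, 0), (-1, -1), (-1, 1), (0, 0), (3, -1), (3, 1). Count: 6.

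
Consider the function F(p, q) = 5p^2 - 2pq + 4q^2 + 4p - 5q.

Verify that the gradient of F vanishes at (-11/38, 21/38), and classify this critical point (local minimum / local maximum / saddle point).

∇F = (10p - 2q + 4, -2p + 8q - 5); substituting (-11/38, 21/38) gives ∇F = (0, 0), so (-11/38, 21/38) is indeed a critical point.
The Hessian of F is constant: H = [[10, -2], [-2, 8]].
det(H) = 10·8 − (-2)² = 76.
det(H) > 0 and tr(H) = 18 > 0, so H is positive definite and the point is a local minimum.

local minimum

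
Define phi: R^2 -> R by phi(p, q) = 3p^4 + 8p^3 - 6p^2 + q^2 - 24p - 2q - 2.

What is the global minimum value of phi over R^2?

-22

phi(p,q) separates as A(p) + B(q) − 2, so its minimum is min A + min B − 2.
A'(p) = 12(p - 1)(p + 1)(p + 2) vanishes at p ∈ {-2, -1, 1}; B'(q) = 2q - 2 vanishes at q ∈ {1}.
Local minima of A (where A''>0): A(-2)=8, A(1)=-19. Local minima of B: B(1)=-1.
So the global minimum of phi is A(1) + B(1) − 2 = -19 − 1 − 2 = -22, attained at (1, 1).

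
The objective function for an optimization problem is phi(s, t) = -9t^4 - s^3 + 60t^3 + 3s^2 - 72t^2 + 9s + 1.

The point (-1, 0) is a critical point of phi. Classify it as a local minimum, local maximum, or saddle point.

The mixed partial ∂²phi/∂s∂t is 0, so the Hessian at any point is diag(phi_ss, phi_tt) = diag(6(-s + 1), 36(-3t^2 + 10t - 4)).
At (-1, 0): H = diag(12, -144).
The eigenvalues have opposite signs, so H is indefinite: a saddle point.

saddle point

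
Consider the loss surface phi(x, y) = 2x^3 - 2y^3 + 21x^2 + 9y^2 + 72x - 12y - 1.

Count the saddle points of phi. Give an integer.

phi separates as a function of x plus a function of y, so ∇phi=0 decouples.
∂phi/∂x = 6(x + 3)(x + 4) = 0 at x ∈ {-4, -3}; ∂phi/∂y = -6(y - 2)(y - 1) = 0 at y ∈ {1, 2}.
The Hessian is diagonal: diag(phi_xx, phi_yy). Second derivatives: phi_xx(-4)=-6, phi_xx(-3)=6; phi_yy(1)=6, phi_yy(2)=-6.
Saddle points occur where the two diagonal entries have opposite signs: (-4, 1), (-3, 2). Count: 2.

2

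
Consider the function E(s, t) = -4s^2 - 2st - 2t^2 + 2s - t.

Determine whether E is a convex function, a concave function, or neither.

concave

E is quadratic, so its Hessian is the constant matrix H = [[-8, -2], [-2, -4]].
det(H) = 28, tr(H) = -12.
det(H) > 0 and tr(H) < 0, so H is negative definite everywhere: concave.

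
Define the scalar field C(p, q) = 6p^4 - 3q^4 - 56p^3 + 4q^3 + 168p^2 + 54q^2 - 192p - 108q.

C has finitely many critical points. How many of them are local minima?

C separates as a function of p plus a function of q, so ∇C=0 decouples.
∂C/∂p = 24(p - 4)(p - 2)(p - 1) = 0 at p ∈ {1, 2, 4}; ∂C/∂q = -12(q - 3)(q - 1)(q + 3) = 0 at q ∈ {-3, 1, 3}.
The Hessian is diagonal: diag(C_pp, C_qq). Second derivatives: C_pp(1)=72, C_pp(2)=-48, C_pp(4)=144; C_qq(-3)=-288, C_qq(1)=96, C_qq(3)=-144.
Local minima occur where both diagonal entries positive: (1, 1), (4, 1). Count: 2.

2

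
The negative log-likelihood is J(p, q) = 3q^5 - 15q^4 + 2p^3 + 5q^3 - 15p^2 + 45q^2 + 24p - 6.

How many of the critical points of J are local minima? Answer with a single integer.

J separates as a function of p plus a function of q, so ∇J=0 decouples.
∂J/∂p = 6(p - 4)(p - 1) = 0 at p ∈ {1, 4}; ∂J/∂q = 15q(q - 3)(q - 2)(q + 1) = 0 at q ∈ {-1, 0, 2, 3}.
The Hessian is diagonal: diag(J_pp, J_qq). Second derivatives: J_pp(1)=-18, J_pp(4)=18; J_qq(-1)=-180, J_qq(0)=90, J_qq(2)=-90, J_qq(3)=180.
Local minima occur where both diagonal entries positive: (4, 0), (4, 3). Count: 2.

2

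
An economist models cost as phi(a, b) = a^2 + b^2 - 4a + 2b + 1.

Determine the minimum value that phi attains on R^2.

phi(a,b) separates as P(a) + Q(b) + 1, so its minimum is min P + min Q + 1.
P'(a) = 2a - 4 vanishes at a ∈ {2}; Q'(b) = 2b + 2 vanishes at b ∈ {-1}.
Local minima of P (where P''>0): P(2)=-4. Local minima of Q: Q(-1)=-1.
So the global minimum of phi is P(2) + Q(-1) + 1 = -4 − 1 + 1 = -4, attained at (2, -1).

-4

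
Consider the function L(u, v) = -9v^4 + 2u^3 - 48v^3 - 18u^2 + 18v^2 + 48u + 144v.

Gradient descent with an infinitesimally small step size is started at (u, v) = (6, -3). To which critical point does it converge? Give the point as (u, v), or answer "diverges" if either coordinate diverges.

L is separable, so gradient descent decouples: u follows -∂L/∂u, v follows -∂L/∂v.
∂L/∂u = 6(u - 4)(u - 2); at u=6 this is 48, so u decreases.
∂L/∂v = -36(v - 1)(v + 1)(v + 4); at v=-3 this is -288, so v increases.
u converges to its nearest critical value 4 (a local min of the u-part); v converges to -1. The iterate converges to (4, -1).

(4, -1)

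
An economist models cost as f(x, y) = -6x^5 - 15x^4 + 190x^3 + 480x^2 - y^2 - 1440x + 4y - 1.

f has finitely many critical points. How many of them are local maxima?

f separates as a function of x plus a function of y, so ∇f=0 decouples.
∂f/∂x = -30(x - 4)(x - 1)(x + 3)(x + 4) = 0 at x ∈ {-4, -3, 1, 4}; ∂f/∂y = -2(y - 2) = 0 at y ∈ {2}.
The Hessian is diagonal: diag(f_xx, f_yy). Second derivatives: f_xx(-4)=1200, f_xx(-3)=-840, f_xx(1)=1800, f_xx(4)=-5040; f_yy(2)=-2.
Local maxima occur where both diagonal entries negative: (-3, 2), (4, 2). Count: 2.

2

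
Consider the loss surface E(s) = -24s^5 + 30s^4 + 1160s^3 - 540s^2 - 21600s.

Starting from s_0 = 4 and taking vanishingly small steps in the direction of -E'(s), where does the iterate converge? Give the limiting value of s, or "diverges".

3

E'(s) = -120(s - 5)(s - 3)(s + 3)(s + 4), so E'(4) = 6720.
Gradient descent moves in the -E' direction, i.e. s is decreasing.
The nearest critical point in that direction is s = 3, where E'' = 10080 > 0 (a local minimum). The iterate converges there.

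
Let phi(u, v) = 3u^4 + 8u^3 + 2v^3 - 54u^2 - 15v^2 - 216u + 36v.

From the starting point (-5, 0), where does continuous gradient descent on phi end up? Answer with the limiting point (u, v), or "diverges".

diverges

phi is separable, so gradient descent decouples: u follows -∂phi/∂u, v follows -∂phi/∂v.
∂phi/∂u = 12(u - 3)(u + 2)(u + 3); at u=-5 this is -576, so u increases.
∂phi/∂v = 6(v - 3)(v - 2); at v=0 this is 36, so v decreases.
The v-coordinate has no critical point in that direction and runs off to infinity.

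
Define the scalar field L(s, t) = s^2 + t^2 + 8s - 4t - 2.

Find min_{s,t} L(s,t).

-22

L(s,t) separates as P(s) + Q(t) − 2, so its minimum is min P + min Q − 2.
P'(s) = 2s + 8 vanishes at s ∈ {-4}; Q'(t) = 2(t - 2) vanishes at t ∈ {2}.
Local minima of P (where P''>0): P(-4)=-16. Local minima of Q: Q(2)=-4.
So the global minimum of L is P(-4) + Q(2) − 2 = -16 − 4 − 2 = -22, attained at (-4, 2).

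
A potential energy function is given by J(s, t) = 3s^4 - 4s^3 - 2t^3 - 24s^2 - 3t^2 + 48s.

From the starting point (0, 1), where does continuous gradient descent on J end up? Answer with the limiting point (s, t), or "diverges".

diverges

J is separable, so gradient descent decouples: s follows -∂J/∂s, t follows -∂J/∂t.
∂J/∂s = 12(s - 2)(s - 1)(s + 2); at s=0 this is 48, so s decreases.
∂J/∂t = -6t(t + 1); at t=1 this is -12, so t increases.
The t-coordinate has no critical point in that direction and runs off to infinity.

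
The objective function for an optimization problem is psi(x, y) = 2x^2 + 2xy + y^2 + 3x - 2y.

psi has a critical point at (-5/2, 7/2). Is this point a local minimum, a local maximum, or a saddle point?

local minimum

The Hessian of psi is constant: H = [[4, 2], [2, 2]].
det(H) = 4·2 − 2² = 4.
det(H) > 0 and tr(H) = 6 > 0, so H is positive definite and the point is a local minimum.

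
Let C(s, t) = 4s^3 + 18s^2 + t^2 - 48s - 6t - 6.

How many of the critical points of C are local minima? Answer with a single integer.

1

C separates as a function of s plus a function of t, so ∇C=0 decouples.
∂C/∂s = 12(s - 1)(s + 4) = 0 at s ∈ {-4, 1}; ∂C/∂t = 2(t - 3) = 0 at t ∈ {3}.
The Hessian is diagonal: diag(C_ss, C_tt). Second derivatives: C_ss(-4)=-60, C_ss(1)=60; C_tt(3)=2.
Local minima occur where both diagonal entries positive: (1, 3). Count: 1.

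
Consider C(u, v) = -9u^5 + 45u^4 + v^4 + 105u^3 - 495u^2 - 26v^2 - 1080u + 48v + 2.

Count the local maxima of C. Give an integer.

2

C separates as a function of u plus a function of v, so ∇C=0 decouples.
∂C/∂u = -45(u - 4)(u - 3)(u + 1)(u + 2) = 0 at u ∈ {-2, -1, 3, 4}; ∂C/∂v = 4(v - 3)(v - 1)(v + 4) = 0 at v ∈ {-4, 1, 3}.
The Hessian is diagonal: diag(C_uu, C_vv). Second derivatives: C_uu(-2)=1350, C_uu(-1)=-900, C_uu(3)=900, C_uu(4)=-1350; C_vv(-4)=140, C_vv(1)=-40, C_vv(3)=56.
Local maxima occur where both diagonal entries negative: (-1, 1), (4, 1). Count: 2.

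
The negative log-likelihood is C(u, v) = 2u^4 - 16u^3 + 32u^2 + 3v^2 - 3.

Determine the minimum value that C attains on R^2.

-3

C(u,v) separates as P(u) + Q(v) − 3, so its minimum is min P + min Q − 3.
P'(u) = 8u(u - 4)(u - 2) vanishes at u ∈ {0, 2, 4}; Q'(v) = 6v vanishes at v ∈ {0}.
Local minima of P (where P''>0): P(0)=0, P(4)=0. Local minima of Q: Q(0)=0.
So the global minimum of C is P(0) + Q(0) − 3 = 0 + 0 − 3 = -3, attained at (0, 0).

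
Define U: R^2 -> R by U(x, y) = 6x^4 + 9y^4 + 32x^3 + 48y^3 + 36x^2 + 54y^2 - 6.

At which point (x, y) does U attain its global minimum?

U(x,y) separates as P(x) + Q(y) − 6, so its minimum is min P + min Q − 6.
P'(x) = 24x(x + 1)(x + 3) vanishes at x ∈ {-3, -1, 0}; Q'(y) = 36y(y + 1)(y + 3) vanishes at y ∈ {-3, -1, 0}.
Local minima of P (where P''>0): P(-3)=-54, P(0)=0. Local minima of Q: Q(-3)=-81, Q(0)=0.
So the global minimum of U is P(-3) + Q(-3) − 6 = -54 − 81 − 6 = -141, attained at (-3, -3).

(-3, -3)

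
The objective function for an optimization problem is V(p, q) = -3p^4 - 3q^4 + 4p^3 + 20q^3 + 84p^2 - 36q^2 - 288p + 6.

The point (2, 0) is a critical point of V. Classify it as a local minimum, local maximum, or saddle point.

The mixed partial ∂²V/∂p∂q is 0, so the Hessian at any point is diag(V_pp, V_qq) = diag(12(-3p^2 + 2p + 14), 12(-3q^2 + 10q - 6)).
At (2, 0): H = diag(72, -72).
The eigenvalues have opposite signs, so H is indefinite: a saddle point.

saddle point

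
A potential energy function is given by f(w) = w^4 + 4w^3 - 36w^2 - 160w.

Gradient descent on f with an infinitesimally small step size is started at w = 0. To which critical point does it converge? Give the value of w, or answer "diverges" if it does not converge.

4

f'(w) = 4(w - 4)(w + 2)(w + 5), so f'(0) = -160.
Gradient descent moves in the -f' direction, i.e. w is increasing.
The nearest critical point in that direction is w = 4, where f'' = 216 > 0 (a local minimum). The iterate converges there.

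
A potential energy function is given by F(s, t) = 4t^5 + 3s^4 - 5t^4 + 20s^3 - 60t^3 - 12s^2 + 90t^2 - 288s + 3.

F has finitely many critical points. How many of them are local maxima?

2

F separates as a function of s plus a function of t, so ∇F=0 decouples.
∂F/∂s = 12(s - 2)(s + 3)(s + 4) = 0 at s ∈ {-4, -3, 2}; ∂F/∂t = 20t(t - 3)(t - 1)(t + 3) = 0 at t ∈ {-3, 0, 1, 3}.
The Hessian is diagonal: diag(F_ss, F_tt). Second derivatives: F_ss(-4)=72, F_ss(-3)=-60, F_ss(2)=360; F_tt(-3)=-1440, F_tt(0)=180, F_tt(1)=-160, F_tt(3)=720.
Local maxima occur where both diagonal entries negative: (-3, -3), (-3, 1). Count: 2.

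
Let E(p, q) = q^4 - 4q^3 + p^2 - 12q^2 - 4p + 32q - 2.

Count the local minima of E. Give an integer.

E separates as a function of p plus a function of q, so ∇E=0 decouples.
∂E/∂p = 2(p - 2) = 0 at p ∈ {2}; ∂E/∂q = 4(q - 4)(q - 1)(q + 2) = 0 at q ∈ {-2, 1, 4}.
The Hessian is diagonal: diag(E_pp, E_qq). Second derivatives: E_pp(2)=2; E_qq(-2)=72, E_qq(1)=-36, E_qq(4)=72.
Local minima occur where both diagonal entries positive: (2, -2), (2, 4). Count: 2.

2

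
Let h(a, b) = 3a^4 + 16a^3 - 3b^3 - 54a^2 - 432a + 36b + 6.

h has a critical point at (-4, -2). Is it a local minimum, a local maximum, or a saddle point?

The mixed partial ∂²h/∂a∂b is 0, so the Hessian at any point is diag(h_aa, h_bb) = diag(12(3a^2 + 8a - 9), -18b).
At (-4, -2): H = diag(84, 36).
Both eigenvalues are positive, so H is positive definite: a local minimum.

local minimum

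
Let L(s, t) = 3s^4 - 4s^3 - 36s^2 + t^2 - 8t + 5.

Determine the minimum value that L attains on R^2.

-200

L(s,t) separates as P(s) + Q(t) + 5, so its minimum is min P + min Q + 5.
P'(s) = 12s(s - 3)(s + 2) vanishes at s ∈ {-2, 0, 3}; Q'(t) = 2(t - 4) vanishes at t ∈ {4}.
Local minima of P (where P''>0): P(-2)=-64, P(3)=-189. Local minima of Q: Q(4)=-16.
So the global minimum of L is P(3) + Q(4) + 5 = -189 − 16 + 5 = -200, attained at (3, 4).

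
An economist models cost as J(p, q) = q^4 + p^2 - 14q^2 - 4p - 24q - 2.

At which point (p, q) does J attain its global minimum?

(2, 3)

J(p,q) separates as A(p) + B(q) − 2, so its minimum is min A + min B − 2.
A'(p) = 2p - 4 vanishes at p ∈ {2}; B'(q) = 4(q - 3)(q + 1)(q + 2) vanishes at q ∈ {-2, -1, 3}.
Local minima of A (where A''>0): A(2)=-4. Local minima of B: B(-2)=8, B(3)=-117.
So the global minimum of J is A(2) + B(3) − 2 = -4 − 117 − 2 = -123, attained at (2, 3).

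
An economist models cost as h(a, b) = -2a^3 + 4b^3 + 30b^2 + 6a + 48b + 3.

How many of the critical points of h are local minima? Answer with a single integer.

h separates as a function of a plus a function of b, so ∇h=0 decouples.
∂h/∂a = -6(a - 1)(a + 1) = 0 at a ∈ {-1, 1}; ∂h/∂b = 12(b + 1)(b + 4) = 0 at b ∈ {-4, -1}.
The Hessian is diagonal: diag(h_aa, h_bb). Second derivatives: h_aa(-1)=12, h_aa(1)=-12; h_bb(-4)=-36, h_bb(-1)=36.
Local minima occur where both diagonal entries positive: (-1, -1). Count: 1.

1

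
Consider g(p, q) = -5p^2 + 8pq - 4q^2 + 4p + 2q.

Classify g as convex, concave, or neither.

g is quadratic, so its Hessian is the constant matrix H = [[-10, 8], [8, -8]].
det(H) = 16, tr(H) = -18.
det(H) > 0 and tr(H) < 0, so H is negative definite everywhere: concave.

concave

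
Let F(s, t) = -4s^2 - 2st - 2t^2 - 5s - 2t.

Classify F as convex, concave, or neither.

concave

F is quadratic, so its Hessian is the constant matrix H = [[-8, -2], [-2, -4]].
det(H) = 28, tr(H) = -12.
det(H) > 0 and tr(H) < 0, so H is negative definite everywhere: concave.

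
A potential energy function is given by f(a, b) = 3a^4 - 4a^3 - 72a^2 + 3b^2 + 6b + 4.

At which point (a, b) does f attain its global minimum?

(4, -1)

f(a,b) separates as P(a) + Q(b) + 4, so its minimum is min P + min Q + 4.
P'(a) = 12a(a - 4)(a + 3) vanishes at a ∈ {-3, 0, 4}; Q'(b) = 6b + 6 vanishes at b ∈ {-1}.
Local minima of P (where P''>0): P(-3)=-297, P(4)=-640. Local minima of Q: Q(-1)=-3.
So the global minimum of f is P(4) + Q(-1) + 4 = -640 − 3 + 4 = -639, attained at (4, -1).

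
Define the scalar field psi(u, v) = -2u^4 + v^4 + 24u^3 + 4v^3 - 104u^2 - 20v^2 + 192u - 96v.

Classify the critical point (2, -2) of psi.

local maximum

The mixed partial ∂²psi/∂u∂v is 0, so the Hessian at any point is diag(psi_uu, psi_vv) = diag(8(-3u^2 + 18u - 26), 4(3v^2 + 6v - 10)).
At (2, -2): H = diag(-16, -40).
Both eigenvalues are negative, so H is negative definite: a local maximum.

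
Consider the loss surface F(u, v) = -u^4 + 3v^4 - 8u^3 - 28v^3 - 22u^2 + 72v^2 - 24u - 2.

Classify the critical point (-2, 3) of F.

saddle point

The mixed partial ∂²F/∂u∂v is 0, so the Hessian at any point is diag(F_uu, F_vv) = diag(-4(3u^2 + 12u + 11), 12(3v^2 - 14v + 12)).
At (-2, 3): H = diag(4, -36).
The eigenvalues have opposite signs, so H is indefinite: a saddle point.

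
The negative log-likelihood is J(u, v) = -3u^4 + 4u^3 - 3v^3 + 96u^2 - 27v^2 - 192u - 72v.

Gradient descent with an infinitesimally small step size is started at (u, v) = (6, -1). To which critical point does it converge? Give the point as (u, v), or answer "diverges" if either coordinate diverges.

J is separable, so gradient descent decouples: u follows -∂J/∂u, v follows -∂J/∂v.
∂J/∂u = -12(u - 4)(u - 1)(u + 4); at u=6 this is -1200, so u increases.
∂J/∂v = -9(v + 2)(v + 4); at v=-1 this is -27, so v increases.
The u-coordinate has no critical point in that direction and runs off to infinity.

diverges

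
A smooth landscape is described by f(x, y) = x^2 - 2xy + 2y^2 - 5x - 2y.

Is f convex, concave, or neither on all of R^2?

f is quadratic, so its Hessian is the constant matrix H = [[2, -2], [-2, 4]].
det(H) = 4, tr(H) = 6.
det(H) > 0 and tr(H) > 0, so H is positive definite everywhere: convex.

convex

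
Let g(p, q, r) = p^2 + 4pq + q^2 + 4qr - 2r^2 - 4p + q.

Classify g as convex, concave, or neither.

neither

g is quadratic, so its Hessian is the constant matrix H = [[2, 4, 0], [4, 2, 4], [0, 4, -4]].
Leading principal minors: 2, -12, 16.
Neither pattern holds ⇒ H is indefinite ⇒ neither convex nor concave.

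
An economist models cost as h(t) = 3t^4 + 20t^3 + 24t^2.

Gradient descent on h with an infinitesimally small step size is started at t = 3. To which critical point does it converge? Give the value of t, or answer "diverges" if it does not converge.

h'(t) = 12t(t + 1)(t + 4), so h'(3) = 1008.
Gradient descent moves in the -h' direction, i.e. t is decreasing.
The nearest critical point in that direction is t = 0, where h'' = 48 > 0 (a local minimum). The iterate converges there.

0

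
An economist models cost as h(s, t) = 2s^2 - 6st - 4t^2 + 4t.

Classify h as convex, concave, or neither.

h is quadratic, so its Hessian is the constant matrix H = [[4, -6], [-6, -8]].
det(H) = -68, tr(H) = -4.
det(H) < 0, so H is indefinite: neither convex nor concave.

neither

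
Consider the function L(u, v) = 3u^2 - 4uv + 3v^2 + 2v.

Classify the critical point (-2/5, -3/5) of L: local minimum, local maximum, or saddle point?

local minimum

The Hessian of L is constant: H = [[6, -4], [-4, 6]].
det(H) = 6·6 − (-4)² = 20.
det(H) > 0 and tr(H) = 12 > 0, so H is positive definite and the point is a local minimum.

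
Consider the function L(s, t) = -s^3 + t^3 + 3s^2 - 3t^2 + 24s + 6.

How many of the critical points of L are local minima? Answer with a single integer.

1

L separates as a function of s plus a function of t, so ∇L=0 decouples.
∂L/∂s = -3(s - 4)(s + 2) = 0 at s ∈ {-2, 4}; ∂L/∂t = 3t(t - 2) = 0 at t ∈ {0, 2}.
The Hessian is diagonal: diag(L_ss, L_tt). Second derivatives: L_ss(-2)=18, L_ss(4)=-18; L_tt(0)=-6, L_tt(2)=6.
Local minima occur where both diagonal entries positive: (-2, 2). Count: 1.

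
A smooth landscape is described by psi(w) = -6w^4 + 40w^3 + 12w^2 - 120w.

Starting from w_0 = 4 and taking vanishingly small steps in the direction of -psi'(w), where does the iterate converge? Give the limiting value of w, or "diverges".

psi'(w) = -24(w - 5)(w - 1)(w + 1), so psi'(4) = 360.
Gradient descent moves in the -psi' direction, i.e. w is decreasing.
The nearest critical point in that direction is w = 1, where psi'' = 192 > 0 (a local minimum). The iterate converges there.

1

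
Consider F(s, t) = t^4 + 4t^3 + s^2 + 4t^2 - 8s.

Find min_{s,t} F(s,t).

-16

F(s,t) separates as P(s) + Q(t), so its minimum is min P + min Q.
P'(s) = 2s - 8 vanishes at s ∈ {4}; Q'(t) = 4t(t + 1)(t + 2) vanishes at t ∈ {-2, -1, 0}.
Local minima of P (where P''>0): P(4)=-16. Local minima of Q: Q(-2)=0, Q(0)=0.
So the global minimum of F is P(4) + Q(-2) = -16 + 0 = -16, attained at (4, -2).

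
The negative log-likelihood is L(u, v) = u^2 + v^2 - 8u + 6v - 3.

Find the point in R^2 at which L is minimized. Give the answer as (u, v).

L(u,v) separates as P(u) + Q(v) − 3, so its minimum is min P + min Q − 3.
P'(u) = 2u - 8 vanishes at u ∈ {4}; Q'(v) = 2v + 6 vanishes at v ∈ {-3}.
Local minima of P (where P''>0): P(4)=-16. Local minima of Q: Q(-3)=-9.
So the global minimum of L is P(4) + Q(-3) − 3 = -16 − 9 − 3 = -28, attained at (4, -3).

(4, -3)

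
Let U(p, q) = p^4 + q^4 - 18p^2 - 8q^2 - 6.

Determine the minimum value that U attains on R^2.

-103

U(p,q) separates as A(p) + B(q) − 6, so its minimum is min A + min B − 6.
A'(p) = 4p(p - 3)(p + 3) vanishes at p ∈ {-3, 0, 3}; B'(q) = 4q(q - 2)(q + 2) vanishes at q ∈ {-2, 0, 2}.
Local minima of A (where A''>0): A(-3)=-81, A(3)=-81. Local minima of B: B(-2)=-16, B(2)=-16.
So the global minimum of U is A(-3) + B(-2) − 6 = -81 − 16 − 6 = -103, attained at (-3, -2).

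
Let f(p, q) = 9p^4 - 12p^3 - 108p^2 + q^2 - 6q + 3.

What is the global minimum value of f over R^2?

-573

f(p,q) separates as A(p) + B(q) + 3, so its minimum is min A + min B + 3.
A'(p) = 36p(p - 3)(p + 2) vanishes at p ∈ {-2, 0, 3}; B'(q) = 2q - 6 vanishes at q ∈ {3}.
Local minima of A (where A''>0): A(-2)=-192, A(3)=-567. Local minima of B: B(3)=-9.
So the global minimum of f is A(3) + B(3) + 3 = -567 − 9 + 3 = -573, attained at (3, 3).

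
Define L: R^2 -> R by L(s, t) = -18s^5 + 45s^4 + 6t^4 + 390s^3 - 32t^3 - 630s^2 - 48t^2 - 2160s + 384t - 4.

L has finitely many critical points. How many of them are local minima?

4

L separates as a function of s plus a function of t, so ∇L=0 decouples.
∂L/∂s = -90(s - 4)(s - 2)(s + 1)(s + 3) = 0 at s ∈ {-3, -1, 2, 4}; ∂L/∂t = 24(t - 4)(t - 2)(t + 2) = 0 at t ∈ {-2, 2, 4}.
The Hessian is diagonal: diag(L_ss, L_tt). Second derivatives: L_ss(-3)=6300, L_ss(-1)=-2700, L_ss(2)=2700, L_ss(4)=-6300; L_tt(-2)=576, L_tt(2)=-192, L_tt(4)=288.
Local minima occur where both diagonal entries positive: (-3, -2), (-3, 4), (2, -2), (2, 4). Count: 4.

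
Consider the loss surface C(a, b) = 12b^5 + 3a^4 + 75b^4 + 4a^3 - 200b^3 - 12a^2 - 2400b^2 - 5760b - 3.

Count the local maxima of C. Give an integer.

C separates as a function of a plus a function of b, so ∇C=0 decouples.
∂C/∂a = 12a(a - 1)(a + 2) = 0 at a ∈ {-2, 0, 1}; ∂C/∂b = 60(b - 4)(b + 2)(b + 3)(b + 4) = 0 at b ∈ {-4, -3, -2, 4}.
The Hessian is diagonal: diag(C_aa, C_bb). Second derivatives: C_aa(-2)=72, C_aa(0)=-24, C_aa(1)=36; C_bb(-4)=-960, C_bb(-3)=420, C_bb(-2)=-720, C_bb(4)=20160.
Local maxima occur where both diagonal entries negative: (0, -4), (0, -2). Count: 2.

2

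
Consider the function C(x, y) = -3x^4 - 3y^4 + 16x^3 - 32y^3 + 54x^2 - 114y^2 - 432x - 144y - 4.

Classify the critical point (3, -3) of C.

local minimum

The mixed partial ∂²C/∂x∂y is 0, so the Hessian at any point is diag(C_xx, C_yy) = diag(12(-3x^2 + 8x + 9), -12(3y^2 + 16y + 19)).
At (3, -3): H = diag(72, 24).
Both eigenvalues are positive, so H is positive definite: a local minimum.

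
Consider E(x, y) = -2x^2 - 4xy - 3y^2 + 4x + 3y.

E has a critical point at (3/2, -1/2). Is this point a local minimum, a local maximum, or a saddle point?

The Hessian of E is constant: H = [[-4, -4], [-4, -6]].
det(H) = (-4)·(-6) − (-4)² = 8.
det(H) > 0 and tr(H) = -10 < 0, so H is negative definite and the point is a local maximum.

local maximum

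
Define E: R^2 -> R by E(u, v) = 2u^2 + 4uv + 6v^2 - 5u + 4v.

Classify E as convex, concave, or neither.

E is quadratic, so its Hessian is the constant matrix H = [[4, 4], [4, 12]].
det(H) = 32, tr(H) = 16.
det(H) > 0 and tr(H) > 0, so H is positive definite everywhere: convex.

convex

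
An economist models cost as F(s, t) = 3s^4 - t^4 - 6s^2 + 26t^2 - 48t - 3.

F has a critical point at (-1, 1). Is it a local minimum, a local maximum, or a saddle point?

The mixed partial ∂²F/∂s∂t is 0, so the Hessian at any point is diag(F_ss, F_tt) = diag(12(3s^2 - 1), 4(-3t^2 + 13)).
At (-1, 1): H = diag(24, 40).
Both eigenvalues are positive, so H is positive definite: a local minimum.

local minimum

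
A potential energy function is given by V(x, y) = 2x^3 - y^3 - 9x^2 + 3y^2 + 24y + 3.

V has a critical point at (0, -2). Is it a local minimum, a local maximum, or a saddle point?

The mixed partial ∂²V/∂x∂y is 0, so the Hessian at any point is diag(V_xx, V_yy) = diag(6(2x - 3), 6(-y + 1)).
At (0, -2): H = diag(-18, 18).
The eigenvalues have opposite signs, so H is indefinite: a saddle point.

saddle point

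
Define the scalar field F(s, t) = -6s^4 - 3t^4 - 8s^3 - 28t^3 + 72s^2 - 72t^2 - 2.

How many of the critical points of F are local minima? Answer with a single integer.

F separates as a function of s plus a function of t, so ∇F=0 decouples.
∂F/∂s = -24s(s - 2)(s + 3) = 0 at s ∈ {-3, 0, 2}; ∂F/∂t = -12t(t + 3)(t + 4) = 0 at t ∈ {-4, -3, 0}.
The Hessian is diagonal: diag(F_ss, F_tt). Second derivatives: F_ss(-3)=-360, F_ss(0)=144, F_ss(2)=-240; F_tt(-4)=-48, F_tt(-3)=36, F_tt(0)=-144.
Local minima occur where both diagonal entries positive: (0, -3). Count: 1.

1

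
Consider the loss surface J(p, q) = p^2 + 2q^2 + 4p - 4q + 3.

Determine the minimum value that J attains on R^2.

-3

J(p,q) separates as A(p) + B(q) + 3, so its minimum is min A + min B + 3.
A'(p) = 2p + 4 vanishes at p ∈ {-2}; B'(q) = 4q - 4 vanishes at q ∈ {1}.
Local minima of A (where A''>0): A(-2)=-4. Local minima of B: B(1)=-2.
So the global minimum of J is A(-2) + B(1) + 3 = -4 − 2 + 3 = -3, attained at (-2, 1).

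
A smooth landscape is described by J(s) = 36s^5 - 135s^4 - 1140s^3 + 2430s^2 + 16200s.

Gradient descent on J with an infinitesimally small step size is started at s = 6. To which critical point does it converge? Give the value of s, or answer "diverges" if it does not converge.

J'(s) = 180(s - 5)(s - 3)(s + 2)(s + 3), so J'(6) = 38880.
Gradient descent moves in the -J' direction, i.e. s is decreasing.
The nearest critical point in that direction is s = 5, where J'' = 20160 > 0 (a local minimum). The iterate converges there.

5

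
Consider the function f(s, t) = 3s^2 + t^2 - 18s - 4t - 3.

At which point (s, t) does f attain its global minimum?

(3, 2)

f(s,t) separates as P(s) + Q(t) − 3, so its minimum is min P + min Q − 3.
P'(s) = 6s - 18 vanishes at s ∈ {3}; Q'(t) = 2(t - 2) vanishes at t ∈ {2}.
Local minima of P (where P''>0): P(3)=-27. Local minima of Q: Q(2)=-4.
So the global minimum of f is P(3) + Q(2) − 3 = -27 − 4 − 3 = -34, attained at (3, 2).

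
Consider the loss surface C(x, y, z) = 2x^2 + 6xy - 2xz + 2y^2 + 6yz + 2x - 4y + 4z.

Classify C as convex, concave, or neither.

C is quadratic, so its Hessian is the constant matrix H = [[4, 6, -2], [6, 4, 6], [-2, 6, 0]].
Leading principal minors: 4, -20, -304.
Neither pattern holds ⇒ H is indefinite ⇒ neither convex nor concave.

neither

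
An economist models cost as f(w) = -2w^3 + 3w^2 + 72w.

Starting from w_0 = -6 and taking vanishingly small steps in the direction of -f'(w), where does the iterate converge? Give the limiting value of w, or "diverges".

-3

f'(w) = -6(w - 4)(w + 3), so f'(-6) = -180.
Gradient descent moves in the -f' direction, i.e. w is increasing.
The nearest critical point in that direction is w = -3, where f'' = 42 > 0 (a local minimum). The iterate converges there.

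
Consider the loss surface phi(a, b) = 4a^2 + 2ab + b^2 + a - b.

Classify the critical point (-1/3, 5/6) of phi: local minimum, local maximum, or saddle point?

local minimum

The Hessian of phi is constant: H = [[8, 2], [2, 2]].
det(H) = 8·2 − 2² = 12.
det(H) > 0 and tr(H) = 10 > 0, so H is positive definite and the point is a local minimum.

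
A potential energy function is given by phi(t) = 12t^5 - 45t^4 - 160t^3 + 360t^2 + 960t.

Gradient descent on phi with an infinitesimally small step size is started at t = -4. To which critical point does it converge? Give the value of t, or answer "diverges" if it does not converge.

diverges

phi'(t) = 60(t - 4)(t - 2)(t + 1)(t + 2), so phi'(-4) = 17280.
Gradient descent moves in the -phi' direction, i.e. t is decreasing.
There is no critical point below t=-4, and phi' keeps the same sign, so the iterate runs off to −∞.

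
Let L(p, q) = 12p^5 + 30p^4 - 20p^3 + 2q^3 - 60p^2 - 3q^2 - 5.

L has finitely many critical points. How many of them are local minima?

L separates as a function of p plus a function of q, so ∇L=0 decouples.
∂L/∂p = 60p(p - 1)(p + 1)(p + 2) = 0 at p ∈ {-2, -1, 0, 1}; ∂L/∂q = 6q(q - 1) = 0 at q ∈ {0, 1}.
The Hessian is diagonal: diag(L_pp, L_qq). Second derivatives: L_pp(-2)=-360, L_pp(-1)=120, L_pp(0)=-120, L_pp(1)=360; L_qq(0)=-6, L_qq(1)=6.
Local minima occur where both diagonal entries positive: (-1, 1), (1, 1). Count: 2.

2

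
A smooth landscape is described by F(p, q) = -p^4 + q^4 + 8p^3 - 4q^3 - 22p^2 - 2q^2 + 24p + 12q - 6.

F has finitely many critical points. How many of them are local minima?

2

F separates as a function of p plus a function of q, so ∇F=0 decouples.
∂F/∂p = -4(p - 3)(p - 2)(p - 1) = 0 at p ∈ {1, 2, 3}; ∂F/∂q = 4(q - 3)(q - 1)(q + 1) = 0 at q ∈ {-1, 1, 3}.
The Hessian is diagonal: diag(F_pp, F_qq). Second derivatives: F_pp(1)=-8, F_pp(2)=4, F_pp(3)=-8; F_qq(-1)=32, F_qq(1)=-16, F_qq(3)=32.
Local minima occur where both diagonal entries positive: (2, -1), (2, 3). Count: 2.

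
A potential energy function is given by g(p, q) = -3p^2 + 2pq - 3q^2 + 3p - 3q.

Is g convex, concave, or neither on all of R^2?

g is quadratic, so its Hessian is the constant matrix H = [[-6, 2], [2, -6]].
det(H) = 32, tr(H) = -12.
det(H) > 0 and tr(H) < 0, so H is negative definite everywhere: concave.

concave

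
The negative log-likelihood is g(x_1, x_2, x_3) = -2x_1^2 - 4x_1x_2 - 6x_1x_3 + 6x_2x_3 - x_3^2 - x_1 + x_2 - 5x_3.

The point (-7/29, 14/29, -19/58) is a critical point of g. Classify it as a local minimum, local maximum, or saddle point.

The Hessian is constant: H = [[-4, -4, -6], [-4, 0, 6], [-6, 6, -2]].
Leading principal minors: Δ₁ = -4, Δ₂ = -16, Δ₃ = 464.
The minors fit neither the all-positive nor the alternating-sign pattern, so H is indefinite: a saddle point.

saddle point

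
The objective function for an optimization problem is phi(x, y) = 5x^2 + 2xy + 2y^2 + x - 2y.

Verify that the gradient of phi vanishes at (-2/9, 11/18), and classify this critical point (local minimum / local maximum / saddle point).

local minimum

∇phi = (10x + 2y + 1, 2x + 4y - 2); substituting (-2/9, 11/18) gives ∇phi = (0, 0), so (-2/9, 11/18) is indeed a critical point.
The Hessian of phi is constant: H = [[10, 2], [2, 4]].
det(H) = 10·4 − 2² = 36.
det(H) > 0 and tr(H) = 14 > 0, so H is positive definite and the point is a local minimum.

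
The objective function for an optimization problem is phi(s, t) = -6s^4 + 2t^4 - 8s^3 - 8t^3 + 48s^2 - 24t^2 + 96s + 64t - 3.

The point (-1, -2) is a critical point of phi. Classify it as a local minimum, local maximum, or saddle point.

The mixed partial ∂²phi/∂s∂t is 0, so the Hessian at any point is diag(phi_ss, phi_tt) = diag(24(-3s^2 - 2s + 4), 24(t^2 - 2t - 2)).
At (-1, -2): H = diag(72, 144).
Both eigenvalues are positive, so H is positive definite: a local minimum.

local minimum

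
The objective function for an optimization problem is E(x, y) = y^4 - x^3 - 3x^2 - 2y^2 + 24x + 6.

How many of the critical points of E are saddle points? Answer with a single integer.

3

E separates as a function of x plus a function of y, so ∇E=0 decouples.
∂E/∂x = -3(x - 2)(x + 4) = 0 at x ∈ {-4, 2}; ∂E/∂y = 4y(y - 1)(y + 1) = 0 at y ∈ {-1, 0, 1}.
The Hessian is diagonal: diag(E_xx, E_yy). Second derivatives: E_xx(-4)=18, E_xx(2)=-18; E_yy(-1)=8, E_yy(0)=-4, E_yy(1)=8.
Saddle points occur where the two diagonal entries have opposite signs: (-4, 0), (2, -1), (2, 1). Count: 3.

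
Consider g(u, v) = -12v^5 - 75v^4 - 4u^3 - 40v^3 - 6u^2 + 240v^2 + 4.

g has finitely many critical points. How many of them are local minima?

g separates as a function of u plus a function of v, so ∇g=0 decouples.
∂g/∂u = -12u(u + 1) = 0 at u ∈ {-1, 0}; ∂g/∂v = -60v(v - 1)(v + 2)(v + 4) = 0 at v ∈ {-4, -2, 0, 1}.
The Hessian is diagonal: diag(g_uu, g_vv). Second derivatives: g_uu(-1)=12, g_uu(0)=-12; g_vv(-4)=2400, g_vv(-2)=-720, g_vv(0)=480, g_vv(1)=-900.
Local minima occur where both diagonal entries positive: (-1, -4), (-1, 0). Count: 2.

2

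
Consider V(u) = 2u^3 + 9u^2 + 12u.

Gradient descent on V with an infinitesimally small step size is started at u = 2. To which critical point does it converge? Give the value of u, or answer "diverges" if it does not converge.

-1

V'(u) = 6(u + 1)(u + 2), so V'(2) = 72.
Gradient descent moves in the -V' direction, i.e. u is decreasing.
The nearest critical point in that direction is u = -1, where V'' = 6 > 0 (a local minimum). The iterate converges there.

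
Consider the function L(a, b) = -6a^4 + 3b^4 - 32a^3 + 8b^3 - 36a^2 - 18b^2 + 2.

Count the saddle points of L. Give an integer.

5

L separates as a function of a plus a function of b, so ∇L=0 decouples.
∂L/∂a = -24a(a + 1)(a + 3) = 0 at a ∈ {-3, -1, 0}; ∂L/∂b = 12b(b - 1)(b + 3) = 0 at b ∈ {-3, 0, 1}.
The Hessian is diagonal: diag(L_aa, L_bb). Second derivatives: L_aa(-3)=-144, L_aa(-1)=48, L_aa(0)=-72; L_bb(-3)=144, L_bb(0)=-36, L_bb(1)=48.
Saddle points occur where the two diagonal entries have opposite signs: (-3, -3), (-3, 1), (-1, 0), (0, -3), (0, 1). Count: 5.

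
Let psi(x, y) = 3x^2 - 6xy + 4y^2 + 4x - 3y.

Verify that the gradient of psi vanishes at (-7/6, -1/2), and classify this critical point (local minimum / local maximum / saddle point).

∇psi = (6x - 6y + 4, -6x + 8y - 3); substituting (-7/6, -1/2) gives ∇psi = (0, 0), so (-7/6, -1/2) is indeed a critical point.
The Hessian of psi is constant: H = [[6, -6], [-6, 8]].
det(H) = 6·8 − (-6)² = 12.
det(H) > 0 and tr(H) = 14 > 0, so H is positive definite and the point is a local minimum.

local minimum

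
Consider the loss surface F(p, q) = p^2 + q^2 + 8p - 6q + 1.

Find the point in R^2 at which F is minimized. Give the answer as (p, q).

(-4, 3)

F(p,q) separates as A(p) + B(q) + 1, so its minimum is min A + min B + 1.
A'(p) = 2p + 8 vanishes at p ∈ {-4}; B'(q) = 2q - 6 vanishes at q ∈ {3}.
Local minima of A (where A''>0): A(-4)=-16. Local minima of B: B(3)=-9.
So the global minimum of F is A(-4) + B(3) + 1 = -16 − 9 + 1 = -24, attained at (-4, 3).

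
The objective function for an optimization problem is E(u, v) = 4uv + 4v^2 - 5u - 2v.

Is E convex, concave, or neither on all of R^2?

E is quadratic, so its Hessian is the constant matrix H = [[0, 4], [4, 8]].
det(H) = -16, tr(H) = 8.
det(H) < 0, so H is indefinite: neither convex nor concave.

neither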